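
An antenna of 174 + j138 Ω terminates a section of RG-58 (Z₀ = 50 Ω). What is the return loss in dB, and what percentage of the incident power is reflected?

Γ = (124 + j138)/(224 + j138), |Γ| = 0.705
RL = −20·log₁₀(0.705) = 3.03 dB
P_refl/P_inc = |Γ|² = 0.497

RL ≈ 3.03 dB; 49.7% of incident power reflected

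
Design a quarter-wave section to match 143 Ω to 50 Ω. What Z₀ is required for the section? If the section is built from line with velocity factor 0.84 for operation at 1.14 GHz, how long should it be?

Z_qwt ≈ 84.6 Ω; length ≈ 5.53 cm

Z_qwt = √(Z_0·R_L) = √(50 × 143) = √7150
λ = 0.84·c/f = 0.221 m, so l = λ/4 = 0.0553 m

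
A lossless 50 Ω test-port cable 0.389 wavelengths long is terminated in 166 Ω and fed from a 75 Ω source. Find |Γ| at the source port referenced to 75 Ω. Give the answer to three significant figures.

βl = 2π × 0.389 = 140°
tan(βl) = -0.838
Z_in = Z_0·(Z_L + jZ_0·tanβl)/(Z_0 + jZ_L·tanβl) = 32.3 + j48 Ω
Γ_s = (Z_in − Z_s)/(Z_in + Z_s) = (-42.7 + j48)/(107 + j48), |Γ_s| = 0.546

|Γ| ≈ 0.546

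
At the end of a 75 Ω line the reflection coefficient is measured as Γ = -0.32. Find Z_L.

Z_L = Z_0·(1 + Γ)/(1 − Γ) = 75·(0.68)/(1.32)

Z_L ≈ 38.6 Ω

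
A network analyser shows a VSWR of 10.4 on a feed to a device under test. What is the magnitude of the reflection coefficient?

|Γ| = (S − 1)/(S + 1) = (10.4 − 1)/(10.4 + 1) = 9.4/11.4

|Γ| ≈ 0.825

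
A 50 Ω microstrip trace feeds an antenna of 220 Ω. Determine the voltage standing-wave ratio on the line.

VSWR ≈ 4.4

Γ = (220 − 50)/(220 + 50) = 0.63
VSWR = (1 + 0.63)/(1 − 0.63)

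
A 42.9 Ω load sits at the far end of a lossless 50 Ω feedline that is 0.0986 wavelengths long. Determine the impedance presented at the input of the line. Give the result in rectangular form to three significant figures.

βl = 2π × 0.0986 = 35.5°
tan(βl) = tan(35.5°) = 0.713
Z_in = Z_0·(Z_L + jZ_0·tanβl)/(Z_0 + jZ_L·tanβl)
     = 50·(42.9 + j35.7)/(50 + j30.6)

Z_in ≈ 47.1 + j6.85 Ω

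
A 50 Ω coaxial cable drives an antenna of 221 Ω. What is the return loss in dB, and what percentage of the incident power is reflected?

RL ≈ 4 dB; 39.8% of incident power reflected

Γ = (221 − 50)/(221 + 50) = 0.631
RL = −20·log₁₀(0.631) = 4 dB
P_refl/P_inc = |Γ|² = 0.398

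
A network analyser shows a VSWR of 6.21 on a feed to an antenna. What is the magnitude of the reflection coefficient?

|Γ| ≈ 0.723

|Γ| = (S − 1)/(S + 1) = (6.21 − 1)/(6.21 + 1) = 5.21/7.21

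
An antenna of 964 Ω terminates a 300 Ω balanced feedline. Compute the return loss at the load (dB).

Γ = (964 − 300)/(964 + 300) = 0.525
RL = −20·log₁₀|Γ| = −20·log₁₀(0.525)

RL ≈ 5.59 dB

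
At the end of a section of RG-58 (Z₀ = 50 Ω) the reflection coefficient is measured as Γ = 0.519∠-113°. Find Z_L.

Z_L = Z_0·(1 + Γ)/(1 − Γ) = 50·(0.797 − j0.478)/(1.2 + j0.478)

Z_L ≈ 21.8 − j28.5 Ω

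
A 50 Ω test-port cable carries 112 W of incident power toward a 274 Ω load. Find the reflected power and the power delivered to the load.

Γ = (274 − 50)/(274 + 50) = 0.691
|Γ|² = 0.478
P_refl = |Γ|²·P_inc = 53.5 W, P_del = (1 − |Γ|²)·P_inc = 58.5 W

P_reflected ≈ 53.5 W; P_delivered ≈ 58.5 W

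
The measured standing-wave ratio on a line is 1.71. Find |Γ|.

|Γ| = (S − 1)/(S + 1) = (1.71 − 1)/(1.71 + 1) = 0.71/2.71

|Γ| ≈ 0.262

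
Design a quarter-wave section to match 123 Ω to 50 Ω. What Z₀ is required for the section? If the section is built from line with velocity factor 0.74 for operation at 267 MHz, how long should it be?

Z_qwt ≈ 78.4 Ω; length ≈ 20.8 cm

Z_qwt = √(Z_0·R_L) = √(50 × 123) = √6150
λ = 0.74·c/f = 0.831 m, so l = λ/4 = 0.208 m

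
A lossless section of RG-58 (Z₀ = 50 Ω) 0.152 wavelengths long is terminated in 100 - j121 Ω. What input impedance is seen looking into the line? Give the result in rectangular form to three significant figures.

Z_in ≈ 10.9 − j18.3 Ω

βl = 2π × 0.152 = 54.7°
tan(βl) = tan(54.7°) = 1.41
Z_in = Z_0·(Z_L + jZ_0·tanβl)/(Z_0 + jZ_L·tanβl)
     = 50·(100 − j50.3)/(221 + j141)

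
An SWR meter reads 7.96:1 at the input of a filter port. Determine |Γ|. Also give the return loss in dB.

|Γ| = (S − 1)/(S + 1) = (7.96 − 1)/(7.96 + 1) = 6.96/8.96
RL = −20·log₁₀|Γ| = −20·log₁₀(0.777)

|Γ| ≈ 0.777; return loss ≈ 2.19 dB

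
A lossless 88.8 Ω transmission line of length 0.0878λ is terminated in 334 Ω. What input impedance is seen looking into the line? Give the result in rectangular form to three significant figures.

βl = 2π × 0.0878 = 31.6°
tan(βl) = tan(31.6°) = 0.615
Z_in = Z_0·(Z_L + jZ_0·tanβl)/(Z_0 + jZ_L·tanβl)
     = 88.8·(334 + j54.6)/(88.8 + j206)

Z_in ≈ 72.4 − j113 Ω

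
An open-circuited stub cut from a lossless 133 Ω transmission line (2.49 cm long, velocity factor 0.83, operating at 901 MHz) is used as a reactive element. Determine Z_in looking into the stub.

λ = v/f = 0.83·c / 901 MHz = 0.276 m
βl = 2π·l/λ = 2π × 0.0901 = 32.4°
tan(βl) = 0.636
For an open-circuited stub, Z_in = −jZ_0·cot(βl) = −jZ_0/tan(βl)

Z_in ≈ −j209 Ω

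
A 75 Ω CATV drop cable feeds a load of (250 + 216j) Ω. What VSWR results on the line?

VSWR ≈ 5.95

Γ = (Z_L − Z_0)/(Z_L + Z_0) = (175 + j216)/(325 + j216)
|Γ| = 278/390 = 0.712
VSWR = (1 + |Γ|)/(1 − |Γ|) = 1.71/0.288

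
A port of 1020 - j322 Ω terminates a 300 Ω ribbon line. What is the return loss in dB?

Γ = (720 − j322)/(1320 − j322), |Γ| = 0.58
RL = −20·log₁₀|Γ| = −20·log₁₀(0.58)

RL ≈ 4.72 dB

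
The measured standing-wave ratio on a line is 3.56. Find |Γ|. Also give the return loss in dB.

|Γ| ≈ 0.561; return loss ≈ 5.01 dB

|Γ| = (S − 1)/(S + 1) = (3.56 − 1)/(3.56 + 1) = 2.56/4.56
RL = −20·log₁₀|Γ| = −20·log₁₀(0.561)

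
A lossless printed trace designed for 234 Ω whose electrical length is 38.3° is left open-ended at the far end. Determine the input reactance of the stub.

tan(βl) = 0.79
For an open-ended stub, Z_in = −jZ_0·cot(βl) = −jZ_0/tan(βl)

X_in ≈ -296 Ω (capacitive)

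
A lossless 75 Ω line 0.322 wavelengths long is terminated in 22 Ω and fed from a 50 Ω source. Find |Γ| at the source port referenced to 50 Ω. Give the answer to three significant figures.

βl = 2π × 0.322 = 116°
tan(βl) = -2.06
Z_in = Z_0·(Z_L + jZ_0·tanβl)/(Z_0 + jZ_L·tanβl) = 84.4 − j103 Ω
Γ_s = (Z_in − Z_s)/(Z_in + Z_s) = (34.4 − j103)/(134 − j103), |Γ_s| = 0.643

|Γ| ≈ 0.643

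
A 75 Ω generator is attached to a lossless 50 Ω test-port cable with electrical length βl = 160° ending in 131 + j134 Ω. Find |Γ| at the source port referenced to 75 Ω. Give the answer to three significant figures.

|Γ| ≈ 0.666

tan(βl) = -0.364
Z_in = Z_0·(Z_L + jZ_0·tanβl)/(Z_0 + jZ_L·tanβl) = 30.8 + j73.5 Ω
Γ_s = (Z_in − Z_s)/(Z_in + Z_s) = (-44.2 + j73.5)/(106 + j73.5), |Γ_s| = 0.666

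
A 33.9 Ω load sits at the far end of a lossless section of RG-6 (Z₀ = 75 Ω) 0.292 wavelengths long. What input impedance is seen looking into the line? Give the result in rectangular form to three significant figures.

Z_in ≈ 131 − j58.1 Ω

βl = 2π × 0.292 = 105°
tan(βl) = tan(105°) = -3.7
Z_in = Z_0·(Z_L + jZ_0·tanβl)/(Z_0 + jZ_L·tanβl)
     = 75·(33.9 − j278)/(75 − j125)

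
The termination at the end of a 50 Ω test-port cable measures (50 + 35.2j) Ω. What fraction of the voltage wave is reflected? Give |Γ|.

|Γ| ≈ 0.332

Γ = (Z_L − Z_0)/(Z_L + Z_0) = (0 + j35.2)/(100 + j35.2)
|Γ| = 35.2/106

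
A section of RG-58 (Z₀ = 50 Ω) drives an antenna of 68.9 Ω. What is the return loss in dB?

RL ≈ 16 dB

Γ = (68.9 − 50)/(68.9 + 50) = 0.159
RL = −20·log₁₀|Γ| = −20·log₁₀(0.159)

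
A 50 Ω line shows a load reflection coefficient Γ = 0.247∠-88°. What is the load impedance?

Z_L ≈ 45 − j23.6 Ω

Z_L = Z_0·(1 + Γ)/(1 − Γ) = 50·(1.01 − j0.247)/(0.991 + j0.247)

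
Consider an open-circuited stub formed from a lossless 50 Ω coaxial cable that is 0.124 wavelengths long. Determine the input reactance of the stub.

βl = 2π × 0.124 = 44.6°
tan(βl) = 0.988
For an open-circuited stub, Z_in = −jZ_0·cot(βl) = −jZ_0/tan(βl)

X_in ≈ -50.6 Ω (capacitive)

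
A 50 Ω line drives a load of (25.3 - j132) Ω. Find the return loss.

Γ = (-24.7 − j132)/(75.3 − j132), |Γ| = 0.884
RL = −20·log₁₀|Γ| = −20·log₁₀(0.884)

RL ≈ 1.07 dB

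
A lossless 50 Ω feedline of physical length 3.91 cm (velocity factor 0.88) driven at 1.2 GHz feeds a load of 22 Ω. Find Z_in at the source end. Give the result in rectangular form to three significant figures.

λ = v/f = 0.88·c / 1.2 GHz = 0.22 m
βl = 2π·l/λ = 2π × 0.178 = 64°
tan(βl) = tan(64°) = 2.05
Z_in = Z_0·(Z_L + jZ_0·tanβl)/(Z_0 + jZ_L·tanβl)
     = 50·(22 + j102)/(50 + j45.1)

Z_in ≈ 63.1 + j45.6 Ω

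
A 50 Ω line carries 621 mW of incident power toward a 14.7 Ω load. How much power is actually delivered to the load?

P_delivered ≈ 436 mW

Γ = (14.7 − 50)/(14.7 + 50) = -0.546
|Γ|² = 0.298
P_refl = |Γ|²·P_inc = 185 mW, P_del = (1 − |Γ|²)·P_inc = 436 mW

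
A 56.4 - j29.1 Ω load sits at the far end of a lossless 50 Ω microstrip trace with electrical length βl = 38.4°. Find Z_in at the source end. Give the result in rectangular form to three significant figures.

Z_in ≈ 31.3 − j11.9 Ω

tan(βl) = tan(38.4°) = 0.793
Z_in = Z_0·(Z_L + jZ_0·tanβl)/(Z_0 + jZ_L·tanβl)
     = 50·(56.4 + j10.5)/(73.1 + j44.7)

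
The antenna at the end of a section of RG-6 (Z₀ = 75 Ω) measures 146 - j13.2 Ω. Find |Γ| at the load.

Γ = (Z_L − Z_0)/(Z_L + Z_0) = (71 − j13.2)/(221 − j13.2)
|Γ| = 72.2/221

|Γ| ≈ 0.326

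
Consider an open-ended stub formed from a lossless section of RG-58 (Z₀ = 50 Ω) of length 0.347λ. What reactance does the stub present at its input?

βl = 2π × 0.347 = 125°
tan(βl) = -1.43
For an open-ended stub, Z_in = −jZ_0·cot(βl) = −jZ_0/tan(βl)

X_in ≈ 34.9 Ω (inductive)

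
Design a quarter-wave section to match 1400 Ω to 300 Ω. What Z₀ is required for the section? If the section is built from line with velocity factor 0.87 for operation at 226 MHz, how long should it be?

Z_qwt = √(Z_0·R_L) = √(300 × 1400) = √420000
λ = 0.87·c/f = 1.15 m, so l = λ/4 = 0.289 m

Z_qwt ≈ 648 Ω; length ≈ 28.9 cm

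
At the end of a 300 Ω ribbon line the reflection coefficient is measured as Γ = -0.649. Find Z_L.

Z_L ≈ 63.9 Ω

Z_L = Z_0·(1 + Γ)/(1 − Γ) = 300·(0.351)/(1.65)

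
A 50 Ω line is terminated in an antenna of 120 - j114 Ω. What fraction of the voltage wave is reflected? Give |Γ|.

Γ = (Z_L − Z_0)/(Z_L + Z_0) = (70 − j114)/(170 − j114)
|Γ| = 134/205

|Γ| ≈ 0.654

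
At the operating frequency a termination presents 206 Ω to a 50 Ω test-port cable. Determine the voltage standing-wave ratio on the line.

VSWR ≈ 4.12

Γ = (206 − 50)/(206 + 50) = 0.609
VSWR = (1 + 0.609)/(1 − 0.609)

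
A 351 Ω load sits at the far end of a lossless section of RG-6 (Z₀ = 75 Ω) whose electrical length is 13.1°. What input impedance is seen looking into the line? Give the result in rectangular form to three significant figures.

tan(βl) = tan(13.1°) = 0.233
Z_in = Z_0·(Z_L + jZ_0·tanβl)/(Z_0 + jZ_L·tanβl)
     = 75·(351 + j17.5)/(75 + j81.7)

Z_in ≈ 169 − j167 Ω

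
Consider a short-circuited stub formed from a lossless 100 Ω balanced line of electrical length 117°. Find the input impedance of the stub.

tan(βl) = -1.96
For a short-circuited stub, Z_in = jZ_0·tan(βl)

Z_in ≈ −j196 Ω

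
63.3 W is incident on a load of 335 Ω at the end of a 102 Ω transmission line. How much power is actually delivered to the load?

Γ = (335 − 102)/(335 + 102) = 0.533
|Γ|² = 0.284
P_refl = |Γ|²·P_inc = 18 W, P_del = (1 − |Γ|²)·P_inc = 45.3 W

P_delivered ≈ 45.3 W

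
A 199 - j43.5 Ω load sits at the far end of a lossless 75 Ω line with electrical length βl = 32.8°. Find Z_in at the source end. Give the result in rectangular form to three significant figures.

Z_in ≈ 58.5 − j69.3 Ω

tan(βl) = tan(32.8°) = 0.644
Z_in = Z_0·(Z_L + jZ_0·tanβl)/(Z_0 + jZ_L·tanβl)
     = 75·(199 + j4.83)/(103 + j128)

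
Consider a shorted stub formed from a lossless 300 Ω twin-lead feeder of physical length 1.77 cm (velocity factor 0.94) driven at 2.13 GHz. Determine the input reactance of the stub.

λ = v/f = 0.94·c / 2.13 GHz = 0.132 m
βl = 2π·l/λ = 2π × 0.134 = 48.1°
tan(βl) = 1.12
For a shorted stub, Z_in = jZ_0·tan(βl)

X_in ≈ 335 Ω (inductive)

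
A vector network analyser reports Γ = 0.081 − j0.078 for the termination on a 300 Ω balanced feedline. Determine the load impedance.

Z_L ≈ 348 − j55 Ω

Z_L = Z_0·(1 + Γ)/(1 − Γ) = 300·(1.08 − j0.078)/(0.919 + j0.078)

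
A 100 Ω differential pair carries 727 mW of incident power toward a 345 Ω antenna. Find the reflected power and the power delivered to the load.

Γ = (345 − 100)/(345 + 100) = 0.551
|Γ|² = 0.303
P_refl = |Γ|²·P_inc = 220 mW, P_del = (1 − |Γ|²)·P_inc = 507 mW

P_reflected ≈ 220 mW; P_delivered ≈ 507 mW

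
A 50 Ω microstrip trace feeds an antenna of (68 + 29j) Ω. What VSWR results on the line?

VSWR ≈ 1.78

Γ = (Z_L − Z_0)/(Z_L + Z_0) = (18 + j29)/(118 + j29)
|Γ| = 34.1/122 = 0.281
VSWR = (1 + |Γ|)/(1 − |Γ|) = 1.28/0.719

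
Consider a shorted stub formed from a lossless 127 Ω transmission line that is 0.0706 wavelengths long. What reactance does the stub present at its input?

X_in ≈ 60.3 Ω (inductive)

βl = 2π × 0.0706 = 25.4°
tan(βl) = 0.475
For a shorted stub, Z_in = jZ_0·tan(βl)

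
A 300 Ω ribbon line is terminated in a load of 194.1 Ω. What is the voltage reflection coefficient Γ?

Γ = -0.214

Γ = (Z_L − Z_0)/(Z_L + Z_0) = (194.1 − 300)/(194.1 + 300) = -105.9/494.1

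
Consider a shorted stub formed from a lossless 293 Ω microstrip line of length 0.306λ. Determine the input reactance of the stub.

X_in ≈ -798 Ω (capacitive)

βl = 2π × 0.306 = 110°
tan(βl) = -2.72
For a shorted stub, Z_in = jZ_0·tan(βl)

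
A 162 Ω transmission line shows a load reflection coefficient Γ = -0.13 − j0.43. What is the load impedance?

Z_L = Z_0·(1 + Γ)/(1 − Γ) = 162·(0.87 − j0.43)/(1.13 + j0.43)

Z_L ≈ 88.5 − j95.3 Ω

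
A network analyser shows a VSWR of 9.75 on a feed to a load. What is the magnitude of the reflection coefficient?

|Γ| ≈ 0.814

|Γ| = (S − 1)/(S + 1) = (9.75 − 1)/(9.75 + 1) = 8.75/10.8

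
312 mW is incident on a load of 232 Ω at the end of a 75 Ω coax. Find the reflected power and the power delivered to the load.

Γ = (232 − 75)/(232 + 75) = 0.511
|Γ|² = 0.262
P_refl = |Γ|²·P_inc = 81.6 mW, P_del = (1 − |Γ|²)·P_inc = 230 mW

P_reflected ≈ 81.6 mW; P_delivered ≈ 230 mW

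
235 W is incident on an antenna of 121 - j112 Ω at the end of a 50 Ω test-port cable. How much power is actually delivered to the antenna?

P_delivered ≈ 136 W

|Γ| = |(71 − j112)/(171 − j112)| = 0.649
|Γ|² = 0.421
P_refl = |Γ|²·P_inc = 98.9 W, P_del = (1 − |Γ|²)·P_inc = 136 W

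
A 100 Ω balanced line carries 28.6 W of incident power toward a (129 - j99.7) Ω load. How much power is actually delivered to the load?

P_delivered ≈ 23.7 W

|Γ| = |(29 − j99.7)/(229 − j99.7)| = 0.416
|Γ|² = 0.173
P_refl = |Γ|²·P_inc = 4.94 W, P_del = (1 − |Γ|²)·P_inc = 23.7 W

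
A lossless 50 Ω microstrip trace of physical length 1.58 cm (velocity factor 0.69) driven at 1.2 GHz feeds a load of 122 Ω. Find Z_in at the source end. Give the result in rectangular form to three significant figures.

λ = v/f = 0.69·c / 1.2 GHz = 0.172 m
βl = 2π·l/λ = 2π × 0.0916 = 33°
tan(βl) = tan(33°) = 0.649
Z_in = Z_0·(Z_L + jZ_0·tanβl)/(Z_0 + jZ_L·tanβl)
     = 50·(122 + j32.4)/(50 + j79.1)

Z_in ≈ 49.4 − j45.8 Ω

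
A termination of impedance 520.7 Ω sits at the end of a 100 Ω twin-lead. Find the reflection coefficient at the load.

Γ = (Z_L − Z_0)/(Z_L + Z_0) = (520.7 − 100)/(520.7 + 100) = 420.7/620.7

Γ = 0.678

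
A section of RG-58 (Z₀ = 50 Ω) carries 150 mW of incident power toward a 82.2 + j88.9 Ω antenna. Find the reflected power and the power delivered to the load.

|Γ| = |(32.2 + j88.9)/(132.2 + j88.9)| = 0.594
|Γ|² = 0.352
P_refl = |Γ|²·P_inc = 52.8 mW, P_del = (1 − |Γ|²)·P_inc = 97.2 mW

P_reflected ≈ 52.8 mW; P_delivered ≈ 97.2 mW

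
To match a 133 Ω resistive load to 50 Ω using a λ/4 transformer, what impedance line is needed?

Z_qwt = √(Z_0·R_L) = √(50 × 133) = √6650

Z_qwt ≈ 81.5 Ω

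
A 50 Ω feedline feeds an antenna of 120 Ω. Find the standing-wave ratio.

For a purely resistive load, VSWR = R_L/Z_0 or Z_0/R_L (whichever > 1) = 120/50

VSWR ≈ 2.4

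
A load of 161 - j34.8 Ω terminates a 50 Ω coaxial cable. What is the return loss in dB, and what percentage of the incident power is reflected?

Γ = (111 − j34.8)/(211 − j34.8), |Γ| = 0.544
RL = −20·log₁₀(0.544) = 5.29 dB
P_refl/P_inc = |Γ|² = 0.296

RL ≈ 5.29 dB; 29.6% of incident power reflected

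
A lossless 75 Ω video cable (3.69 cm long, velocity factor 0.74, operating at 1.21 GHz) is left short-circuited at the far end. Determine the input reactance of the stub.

X_in ≈ 236 Ω (inductive)

λ = v/f = 0.74·c / 1.21 GHz = 0.183 m
βl = 2π·l/λ = 2π × 0.201 = 72.4°
tan(βl) = 3.15
For a short-circuited stub, Z_in = jZ_0·tan(βl)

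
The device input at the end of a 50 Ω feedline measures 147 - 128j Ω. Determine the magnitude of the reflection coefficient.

Γ = (Z_L − Z_0)/(Z_L + Z_0) = (97 − j128)/(197 − j128)
|Γ| = 161/235

|Γ| ≈ 0.684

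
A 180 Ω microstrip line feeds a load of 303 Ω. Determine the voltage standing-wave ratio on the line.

VSWR ≈ 1.68

For a purely resistive load, VSWR = R_L/Z_0 or Z_0/R_L (whichever > 1) = 303/180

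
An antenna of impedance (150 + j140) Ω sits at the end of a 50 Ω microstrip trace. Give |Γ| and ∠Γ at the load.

Γ ≈ 0.705 ∠ 19.5°

Γ = (Z_L − Z_0)/(Z_L + Z_0) = (100 + j140)/(200 + j140)
|Γ| = 172/244 = 0.705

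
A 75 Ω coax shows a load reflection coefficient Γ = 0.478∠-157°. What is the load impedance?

Z_L ≈ 27.4 − j13.3 Ω

Z_L = Z_0·(1 + Γ)/(1 − Γ) = 75·(0.56 − j0.187)/(1.44 + j0.187)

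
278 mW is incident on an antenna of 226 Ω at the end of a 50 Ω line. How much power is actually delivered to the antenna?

Γ = (226 − 50)/(226 + 50) = 0.638
|Γ|² = 0.407
P_refl = |Γ|²·P_inc = 113 mW, P_del = (1 − |Γ|²)·P_inc = 165 mW

P_delivered ≈ 165 mW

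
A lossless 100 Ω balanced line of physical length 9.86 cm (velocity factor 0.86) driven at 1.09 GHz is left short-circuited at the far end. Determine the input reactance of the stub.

X_in ≈ -57.8 Ω (capacitive)

λ = v/f = 0.86·c / 1.09 GHz = 0.237 m
βl = 2π·l/λ = 2π × 0.417 = 150°
tan(βl) = -0.578
For a short-circuited stub, Z_in = jZ_0·tan(βl)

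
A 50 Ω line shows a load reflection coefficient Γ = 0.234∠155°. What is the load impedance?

Z_L ≈ 32 + j6.69 Ω

Z_L = Z_0·(1 + Γ)/(1 − Γ) = 50·(0.788 + j0.0989)/(1.21 − j0.0989)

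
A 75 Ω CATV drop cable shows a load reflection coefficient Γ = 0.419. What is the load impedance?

Z_L ≈ 183 Ω

Z_L = Z_0·(1 + Γ)/(1 − Γ) = 75·(1.42)/(0.581)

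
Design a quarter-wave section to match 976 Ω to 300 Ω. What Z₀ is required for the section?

Z_qwt = √(Z_0·R_L) = √(300 × 976) = √292800

Z_qwt ≈ 541 Ω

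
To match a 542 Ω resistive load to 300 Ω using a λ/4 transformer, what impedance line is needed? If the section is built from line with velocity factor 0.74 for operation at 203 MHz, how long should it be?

Z_qwt ≈ 403 Ω; length ≈ 27.3 cm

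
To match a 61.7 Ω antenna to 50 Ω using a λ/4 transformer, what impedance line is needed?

Z_qwt = √(Z_0·R_L) = √(50 × 61.7) = √3085

Z_qwt ≈ 55.5 Ω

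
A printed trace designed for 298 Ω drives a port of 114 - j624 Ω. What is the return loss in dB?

RL ≈ 1.21 dB

Γ = (-184 − j624)/(412 − j624), |Γ| = 0.87
RL = −20·log₁₀|Γ| = −20·log₁₀(0.87)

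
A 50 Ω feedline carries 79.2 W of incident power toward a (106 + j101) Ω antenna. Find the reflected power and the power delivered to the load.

P_reflected ≈ 30.6 W; P_delivered ≈ 48.6 W

|Γ| = |(56 + j101)/(156 + j101)| = 0.621
|Γ|² = 0.386
P_refl = |Γ|²·P_inc = 30.6 W, P_del = (1 − |Γ|²)·P_inc = 48.6 W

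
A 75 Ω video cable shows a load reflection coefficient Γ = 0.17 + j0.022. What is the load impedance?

Z_L ≈ 106 + j4.79 Ω

Z_L = Z_0·(1 + Γ)/(1 − Γ) = 75·(1.17 + j0.022)/(0.83 − j0.022)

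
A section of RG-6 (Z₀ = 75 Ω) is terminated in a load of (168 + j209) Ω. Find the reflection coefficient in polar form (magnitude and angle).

Γ ≈ 0.714 ∠ 25.3°

Γ = (Z_L − Z_0)/(Z_L + Z_0) = (93 + j209)/(243 + j209)
|Γ| = 229/321 = 0.714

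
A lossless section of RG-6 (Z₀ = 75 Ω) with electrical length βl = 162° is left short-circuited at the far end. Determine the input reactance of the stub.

tan(βl) = -0.325
For a short-circuited stub, Z_in = jZ_0·tan(βl)

X_in ≈ -24.4 Ω (capacitive)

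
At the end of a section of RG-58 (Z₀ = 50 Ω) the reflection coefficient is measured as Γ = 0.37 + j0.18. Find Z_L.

Z_L = Z_0·(1 + Γ)/(1 − Γ) = 50·(1.37 + j0.18)/(0.63 − j0.18)

Z_L ≈ 96.8 + j41.9 Ω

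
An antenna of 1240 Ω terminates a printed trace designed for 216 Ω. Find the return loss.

Γ = (1240 − 216)/(1240 + 216) = 0.703
RL = −20·log₁₀|Γ| = −20·log₁₀(0.703)

RL ≈ 3.06 dB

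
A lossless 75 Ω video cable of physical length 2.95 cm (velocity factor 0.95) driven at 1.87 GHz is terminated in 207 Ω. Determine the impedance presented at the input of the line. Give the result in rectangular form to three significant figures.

λ = v/f = 0.95·c / 1.87 GHz = 0.152 m
βl = 2π·l/λ = 2π × 0.194 = 69.7°
tan(βl) = tan(69.7°) = 2.7
Z_in = Z_0·(Z_L + jZ_0·tanβl)/(Z_0 + jZ_L·tanβl)
     = 75·(207 + j203)/(75 + j559)

Z_in ≈ 30.4 − j23.7 Ω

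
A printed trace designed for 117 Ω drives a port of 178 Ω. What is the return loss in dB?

RL ≈ 13.7 dB

Γ = (178 − 117)/(178 + 117) = 0.207
RL = −20·log₁₀|Γ| = −20·log₁₀(0.207)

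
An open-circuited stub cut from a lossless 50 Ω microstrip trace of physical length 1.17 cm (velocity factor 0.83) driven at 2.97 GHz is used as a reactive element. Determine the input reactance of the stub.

X_in ≈ -41.6 Ω (capacitive)

λ = v/f = 0.83·c / 2.97 GHz = 0.0838 m
βl = 2π·l/λ = 2π × 0.14 = 50.2°
tan(βl) = 1.2
For an open-circuited stub, Z_in = −jZ_0·cot(βl) = −jZ_0/tan(βl)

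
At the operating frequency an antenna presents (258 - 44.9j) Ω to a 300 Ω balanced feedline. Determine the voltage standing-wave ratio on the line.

VSWR ≈ 1.25

Γ = (Z_L − Z_0)/(Z_L + Z_0) = (-42 − j44.9)/(558 − j44.9)
|Γ| = 61.5/560 = 0.11
VSWR = (1 + |Γ|)/(1 − |Γ|) = 1.11/0.89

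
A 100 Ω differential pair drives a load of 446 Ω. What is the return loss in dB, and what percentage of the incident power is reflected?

RL ≈ 3.96 dB; 40.2% of incident power reflected

Γ = (446 − 100)/(446 + 100) = 0.634
RL = −20·log₁₀(0.634) = 3.96 dB
P_refl/P_inc = |Γ|² = 0.402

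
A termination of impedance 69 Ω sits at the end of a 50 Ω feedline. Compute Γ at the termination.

Γ = 0.16

Γ = (Z_L − Z_0)/(Z_L + Z_0) = (69 − 50)/(69 + 50) = 19/119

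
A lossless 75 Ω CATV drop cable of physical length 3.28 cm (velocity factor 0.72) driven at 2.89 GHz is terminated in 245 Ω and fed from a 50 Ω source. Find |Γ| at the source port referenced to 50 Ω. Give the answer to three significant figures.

λ = v/f = 0.72·c / 2.89 GHz = 0.0747 m
βl = 2π·l/λ = 2π × 0.439 = 158°
tan(βl) = -0.404
Z_in = Z_0·(Z_L + jZ_0·tanβl)/(Z_0 + jZ_L·tanβl) = 104 + j107 Ω
Γ_s = (Z_in − Z_s)/(Z_in + Z_s) = (53.9 + j107)/(154 + j107), |Γ_s| = 0.639

|Γ| ≈ 0.639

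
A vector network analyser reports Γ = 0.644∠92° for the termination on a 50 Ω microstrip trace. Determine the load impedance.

Z_L ≈ 20 + j44.1 Ω

Z_L = Z_0·(1 + Γ)/(1 − Γ) = 50·(0.978 + j0.644)/(1.02 − j0.644)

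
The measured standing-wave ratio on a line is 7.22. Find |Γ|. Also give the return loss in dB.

|Γ| ≈ 0.757; return loss ≈ 2.42 dB

|Γ| = (S − 1)/(S + 1) = (7.22 − 1)/(7.22 + 1) = 6.22/8.22
RL = −20·log₁₀|Γ| = −20·log₁₀(0.757)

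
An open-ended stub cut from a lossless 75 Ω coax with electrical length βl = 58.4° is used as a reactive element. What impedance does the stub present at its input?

Z_in ≈ −j46.1 Ω

tan(βl) = 1.63
For an open-ended stub, Z_in = −jZ_0·cot(βl) = −jZ_0/tan(βl)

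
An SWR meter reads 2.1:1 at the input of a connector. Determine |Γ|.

|Γ| = (S − 1)/(S + 1) = (2.1 − 1)/(2.1 + 1) = 1.1/3.1

|Γ| ≈ 0.355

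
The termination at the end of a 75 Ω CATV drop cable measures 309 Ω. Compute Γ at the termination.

Γ = (Z_L − Z_0)/(Z_L + Z_0) = (309 − 75)/(309 + 75) = 234/384

Γ = 0.609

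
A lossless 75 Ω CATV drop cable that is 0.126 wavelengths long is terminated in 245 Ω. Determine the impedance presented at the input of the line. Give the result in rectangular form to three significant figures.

βl = 2π × 0.126 = 45.4°
tan(βl) = tan(45.4°) = 1.01
Z_in = Z_0·(Z_L + jZ_0·tanβl)/(Z_0 + jZ_L·tanβl)
     = 75·(245 + j75.9)/(75 + j248)

Z_in ≈ 41.6 − j61.5 Ω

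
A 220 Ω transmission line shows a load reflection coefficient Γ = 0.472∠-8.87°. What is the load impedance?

Z_L = Z_0·(1 + Γ)/(1 − Γ) = 220·(1.47 − j0.0728)/(0.534 + j0.0728)

Z_L ≈ 589 − j110 Ω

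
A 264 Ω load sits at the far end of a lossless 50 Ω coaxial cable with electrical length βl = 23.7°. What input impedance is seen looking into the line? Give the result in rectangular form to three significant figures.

tan(βl) = tan(23.7°) = 0.439
Z_in = Z_0·(Z_L + jZ_0·tanβl)/(Z_0 + jZ_L·tanβl)
     = 50·(264 + j21.9)/(50 + j116)

Z_in ≈ 49.4 − j92.6 Ω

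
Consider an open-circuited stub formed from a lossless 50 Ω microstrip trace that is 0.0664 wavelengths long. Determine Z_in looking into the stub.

Z_in ≈ −j113 Ω

βl = 2π × 0.0664 = 23.9°
tan(βl) = 0.443
For an open-circuited stub, Z_in = −jZ_0·cot(βl) = −jZ_0/tan(βl)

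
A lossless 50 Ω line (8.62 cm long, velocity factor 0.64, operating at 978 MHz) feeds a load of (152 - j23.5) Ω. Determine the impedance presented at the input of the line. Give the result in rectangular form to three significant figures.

Z_in ≈ 82 + j69.9 Ω

λ = v/f = 0.64·c / 978 MHz = 0.196 m
βl = 2π·l/λ = 2π × 0.439 = 158°
tan(βl) = tan(158°) = -0.403
Z_in = Z_0·(Z_L + jZ_0·tanβl)/(Z_0 + jZ_L·tanβl)
     = 50·(152 − j43.6)/(40.5 − j61.2)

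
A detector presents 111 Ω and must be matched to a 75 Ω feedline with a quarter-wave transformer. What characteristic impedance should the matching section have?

Z_qwt = √(Z_0·R_L) = √(75 × 111) = √8325

Z_qwt ≈ 91.2 Ω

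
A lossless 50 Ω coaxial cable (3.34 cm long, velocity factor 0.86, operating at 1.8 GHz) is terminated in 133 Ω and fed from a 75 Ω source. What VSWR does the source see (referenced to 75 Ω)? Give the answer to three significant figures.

λ = v/f = 0.86·c / 1.8 GHz = 0.143 m
βl = 2π·l/λ = 2π × 0.233 = 83.9°
tan(βl) = 9.34
Z_in = Z_0·(Z_L + jZ_0·tanβl)/(Z_0 + jZ_L·tanβl) = 19 − j4.59 Ω
Γ_s = (Z_in − Z_s)/(Z_in + Z_s) = (-56 − j4.59)/(94 − j4.59), |Γ_s| = 0.597
VSWR = (1 + |Γ_s|)/(1 − |Γ_s|)

VSWR ≈ 3.97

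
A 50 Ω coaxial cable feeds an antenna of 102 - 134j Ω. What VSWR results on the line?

VSWR ≈ 5.88

Γ = (Z_L − Z_0)/(Z_L + Z_0) = (52 − j134)/(152 − j134)
|Γ| = 144/203 = 0.709
VSWR = (1 + |Γ|)/(1 − |Γ|) = 1.71/0.291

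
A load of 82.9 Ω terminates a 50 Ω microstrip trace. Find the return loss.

RL ≈ 12.1 dB

Γ = (82.9 − 50)/(82.9 + 50) = 0.248
RL = −20·log₁₀|Γ| = −20·log₁₀(0.248)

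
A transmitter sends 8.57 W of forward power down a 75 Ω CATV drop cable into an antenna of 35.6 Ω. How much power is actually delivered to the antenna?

Γ = (35.6 − 75)/(35.6 + 75) = -0.356
|Γ|² = 0.127
P_refl = |Γ|²·P_inc = 1.09 W, P_del = (1 − |Γ|²)·P_inc = 7.48 W

P_delivered ≈ 7.48 W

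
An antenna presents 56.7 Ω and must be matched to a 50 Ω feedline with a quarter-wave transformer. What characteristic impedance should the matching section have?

Z_qwt ≈ 53.2 Ω

Z_qwt = √(Z_0·R_L) = √(50 × 56.7) = √2835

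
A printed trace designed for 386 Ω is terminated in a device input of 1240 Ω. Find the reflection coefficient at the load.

Γ = (Z_L − Z_0)/(Z_L + Z_0) = (1240 − 386)/(1240 + 386) = 854/1626

Γ = 0.525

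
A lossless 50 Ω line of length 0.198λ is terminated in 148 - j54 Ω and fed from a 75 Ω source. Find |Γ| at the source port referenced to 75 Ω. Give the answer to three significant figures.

|Γ| ≈ 0.666

βl = 2π × 0.198 = 71.3°
tan(βl) = 2.95
Z_in = Z_0·(Z_L + jZ_0·tanβl)/(Z_0 + jZ_L·tanβl) = 15.3 − j9.6 Ω
Γ_s = (Z_in − Z_s)/(Z_in + Z_s) = (-59.7 − j9.6)/(90.3 − j9.6), |Γ_s| = 0.666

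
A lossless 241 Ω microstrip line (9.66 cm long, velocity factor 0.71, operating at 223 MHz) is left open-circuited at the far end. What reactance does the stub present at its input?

X_in ≈ -327 Ω (capacitive)

λ = v/f = 0.71·c / 223 MHz = 0.955 m
βl = 2π·l/λ = 2π × 0.101 = 36.4°
tan(βl) = 0.737
For an open-circuited stub, Z_in = −jZ_0·cot(βl) = −jZ_0/tan(βl)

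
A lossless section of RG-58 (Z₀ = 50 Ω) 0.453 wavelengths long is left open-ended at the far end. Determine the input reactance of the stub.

X_in ≈ 164 Ω (inductive)

βl = 2π × 0.453 = 163°
tan(βl) = -0.304
For an open-ended stub, Z_in = −jZ_0·cot(βl) = −jZ_0/tan(βl)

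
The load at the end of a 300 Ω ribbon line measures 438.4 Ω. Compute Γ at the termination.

Γ = (Z_L − Z_0)/(Z_L + Z_0) = (438.4 − 300)/(438.4 + 300) = 138.4/738.4

Γ = 0.187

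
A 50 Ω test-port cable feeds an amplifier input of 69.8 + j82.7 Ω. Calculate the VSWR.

Γ = (Z_L − Z_0)/(Z_L + Z_0) = (19.8 + j82.7)/(119.8 + j82.7)
|Γ| = 85/146 = 0.584
VSWR = (1 + |Γ|)/(1 − |Γ|) = 1.58/0.416

VSWR ≈ 3.81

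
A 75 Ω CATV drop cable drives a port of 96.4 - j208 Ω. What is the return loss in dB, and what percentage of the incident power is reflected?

Γ = (21.4 − j208)/(171.4 − j208), |Γ| = 0.776
RL = −20·log₁₀(0.776) = 2.2 dB
P_refl/P_inc = |Γ|² = 0.602

RL ≈ 2.2 dB; 60.2% of incident power reflected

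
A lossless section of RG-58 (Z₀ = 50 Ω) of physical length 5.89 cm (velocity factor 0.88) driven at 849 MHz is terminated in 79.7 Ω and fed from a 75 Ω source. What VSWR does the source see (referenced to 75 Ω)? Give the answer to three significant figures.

λ = v/f = 0.88·c / 849 MHz = 0.311 m
βl = 2π·l/λ = 2π × 0.189 = 68.2°
tan(βl) = 2.5
Z_in = Z_0·(Z_L + jZ_0·tanβl)/(Z_0 + jZ_L·tanβl) = 34.2 − j11.4 Ω
Γ_s = (Z_in − Z_s)/(Z_in + Z_s) = (-40.8 − j11.4)/(109 − j11.4), |Γ_s| = 0.385
VSWR = (1 + |Γ_s|)/(1 − |Γ_s|)

VSWR ≈ 2.25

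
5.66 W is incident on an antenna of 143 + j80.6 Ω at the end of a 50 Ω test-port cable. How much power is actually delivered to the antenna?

|Γ| = |(93 + j80.6)/(193 + j80.6)| = 0.588
|Γ|² = 0.346
P_refl = |Γ|²·P_inc = 1.96 W, P_del = (1 − |Γ|²)·P_inc = 3.7 W

P_delivered ≈ 3.7 W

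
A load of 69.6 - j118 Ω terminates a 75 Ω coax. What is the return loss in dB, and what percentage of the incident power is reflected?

Γ = (-5.4 − j118)/(144.6 − j118), |Γ| = 0.633
RL = −20·log₁₀(0.633) = 3.97 dB
P_refl/P_inc = |Γ|² = 0.401

RL ≈ 3.97 dB; 40.1% of incident power reflected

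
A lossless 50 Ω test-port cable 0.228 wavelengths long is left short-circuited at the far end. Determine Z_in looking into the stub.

βl = 2π × 0.228 = 82.1°
tan(βl) = 7.19
For a short-circuited stub, Z_in = jZ_0·tan(βl)

Z_in ≈ +j359 Ω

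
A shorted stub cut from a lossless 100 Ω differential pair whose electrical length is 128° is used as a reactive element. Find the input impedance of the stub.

tan(βl) = -1.28
For a shorted stub, Z_in = jZ_0·tan(βl)

Z_in ≈ −j128 Ω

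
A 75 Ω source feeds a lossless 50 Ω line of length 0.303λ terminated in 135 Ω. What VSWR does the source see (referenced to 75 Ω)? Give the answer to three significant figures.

βl = 2π × 0.303 = 109°
tan(βl) = -2.89
Z_in = Z_0·(Z_L + jZ_0·tanβl)/(Z_0 + jZ_L·tanβl) = 20.4 + j14.7 Ω
Γ_s = (Z_in − Z_s)/(Z_in + Z_s) = (-54.6 + j14.7)/(95.4 + j14.7), |Γ_s| = 0.586
VSWR = (1 + |Γ_s|)/(1 − |Γ_s|)

VSWR ≈ 3.83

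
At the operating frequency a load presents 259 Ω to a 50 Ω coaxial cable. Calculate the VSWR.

VSWR ≈ 5.18

Γ = (259 − 50)/(259 + 50) = 0.676
VSWR = (1 + 0.676)/(1 − 0.676)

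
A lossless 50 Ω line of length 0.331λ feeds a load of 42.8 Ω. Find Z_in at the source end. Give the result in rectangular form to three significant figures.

βl = 2π × 0.331 = 119°
tan(βl) = tan(119°) = -1.79
Z_in = Z_0·(Z_L + jZ_0·tanβl)/(Z_0 + jZ_L·tanβl)
     = 50·(42.8 − j89.6)/(50 − j76.7)

Z_in ≈ 53.8 − j7.14 Ω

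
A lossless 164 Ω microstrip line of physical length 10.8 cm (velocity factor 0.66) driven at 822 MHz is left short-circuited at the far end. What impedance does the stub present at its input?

λ = v/f = 0.66·c / 822 MHz = 0.241 m
βl = 2π·l/λ = 2π × 0.448 = 161°
tan(βl) = -0.336
For a short-circuited stub, Z_in = jZ_0·tan(βl)

Z_in ≈ −j55.2 Ω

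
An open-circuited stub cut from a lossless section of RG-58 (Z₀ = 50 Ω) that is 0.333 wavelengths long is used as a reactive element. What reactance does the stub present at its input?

X_in ≈ 28.7 Ω (inductive)

βl = 2π × 0.333 = 120°
tan(βl) = -1.74
For an open-circuited stub, Z_in = −jZ_0·cot(βl) = −jZ_0/tan(βl)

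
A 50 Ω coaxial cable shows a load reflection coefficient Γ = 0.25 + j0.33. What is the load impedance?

Z_L ≈ 61.7 + j49.2 Ω

Z_L = Z_0·(1 + Γ)/(1 − Γ) = 50·(1.25 + j0.33)/(0.75 − j0.33)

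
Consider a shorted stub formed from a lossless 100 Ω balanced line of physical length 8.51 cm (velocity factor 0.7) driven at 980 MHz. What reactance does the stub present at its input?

λ = v/f = 0.7·c / 980 MHz = 0.214 m
βl = 2π·l/λ = 2π × 0.397 = 143°
tan(βl) = -0.754
For a shorted stub, Z_in = jZ_0·tan(βl)

X_in ≈ -75.4 Ω (capacitive)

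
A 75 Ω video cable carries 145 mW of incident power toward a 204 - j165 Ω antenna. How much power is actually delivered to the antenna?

|Γ| = |(129 − j165)/(279 − j165)| = 0.646
|Γ|² = 0.418
P_refl = |Γ|²·P_inc = 60.5 mW, P_del = (1 − |Γ|²)·P_inc = 84.5 mW

P_delivered ≈ 84.5 mW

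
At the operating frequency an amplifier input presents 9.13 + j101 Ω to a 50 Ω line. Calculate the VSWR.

VSWR ≈ 28

Γ = (Z_L − Z_0)/(Z_L + Z_0) = (-40.87 + j101)/(59.13 + j101)
|Γ| = 109/117 = 0.931
VSWR = (1 + |Γ|)/(1 − |Γ|) = 1.93/0.069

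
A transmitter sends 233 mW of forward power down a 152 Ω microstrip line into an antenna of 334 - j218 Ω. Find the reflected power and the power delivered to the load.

|Γ| = |(182 − j218)/(486 − j218)| = 0.533
|Γ|² = 0.284
P_refl = |Γ|²·P_inc = 66.2 mW, P_del = (1 − |Γ|²)·P_inc = 167 mW

P_reflected ≈ 66.2 mW; P_delivered ≈ 167 mW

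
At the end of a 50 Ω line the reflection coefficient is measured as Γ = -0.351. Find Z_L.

Z_L = Z_0·(1 + Γ)/(1 − Γ) = 50·(0.649)/(1.35)

Z_L ≈ 24 Ω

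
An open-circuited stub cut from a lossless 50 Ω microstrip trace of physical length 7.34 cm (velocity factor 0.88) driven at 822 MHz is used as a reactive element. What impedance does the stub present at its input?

λ = v/f = 0.88·c / 822 MHz = 0.321 m
βl = 2π·l/λ = 2π × 0.229 = 82.3°
tan(βl) = 7.37
For an open-circuited stub, Z_in = −jZ_0·cot(βl) = −jZ_0/tan(βl)

Z_in ≈ −j6.78 Ω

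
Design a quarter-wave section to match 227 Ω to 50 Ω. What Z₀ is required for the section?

Z_qwt ≈ 107 Ω

Z_qwt = √(Z_0·R_L) = √(50 × 227) = √11350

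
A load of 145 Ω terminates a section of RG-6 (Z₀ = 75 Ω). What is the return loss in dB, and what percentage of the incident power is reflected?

Γ = (145 − 75)/(145 + 75) = 0.318
RL = −20·log₁₀(0.318) = 9.95 dB
P_refl/P_inc = |Γ|² = 0.101

RL ≈ 9.95 dB; 10.1% of incident power reflected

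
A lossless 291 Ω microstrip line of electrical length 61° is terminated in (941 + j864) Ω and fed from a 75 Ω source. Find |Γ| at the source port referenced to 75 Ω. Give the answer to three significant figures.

|Γ| ≈ 0.823

tan(βl) = 1.8
Z_in = Z_0·(Z_L + jZ_0·tanβl)/(Z_0 + jZ_L·tanβl) = 75.5 − j218 Ω
Γ_s = (Z_in − Z_s)/(Z_in + Z_s) = (0.525 − j218)/(151 − j218), |Γ_s| = 0.823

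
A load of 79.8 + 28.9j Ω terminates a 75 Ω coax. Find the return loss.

Γ = (4.8 + j28.9)/(154.8 + j28.9), |Γ| = 0.186
RL = −20·log₁₀|Γ| = −20·log₁₀(0.186)

RL ≈ 14.6 dB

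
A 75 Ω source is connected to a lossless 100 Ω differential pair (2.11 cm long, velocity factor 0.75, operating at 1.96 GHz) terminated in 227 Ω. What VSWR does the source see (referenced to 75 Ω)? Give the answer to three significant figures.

λ = v/f = 0.75·c / 1.96 GHz = 0.115 m
βl = 2π·l/λ = 2π × 0.184 = 66.2°
tan(βl) = 2.26
Z_in = Z_0·(Z_L + jZ_0·tanβl)/(Z_0 + jZ_L·tanβl) = 50.7 − j34.3 Ω
Γ_s = (Z_in − Z_s)/(Z_in + Z_s) = (-24.3 − j34.3)/(126 − j34.3), |Γ_s| = 0.322
VSWR = (1 + |Γ_s|)/(1 − |Γ_s|)

VSWR ≈ 1.95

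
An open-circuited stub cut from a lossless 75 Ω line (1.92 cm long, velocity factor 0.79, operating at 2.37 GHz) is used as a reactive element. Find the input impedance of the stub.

Z_in ≈ −j28.6 Ω

λ = v/f = 0.79·c / 2.37 GHz = 0.1 m
βl = 2π·l/λ = 2π × 0.192 = 69.1°
tan(βl) = 2.62
For an open-circuited stub, Z_in = −jZ_0·cot(βl) = −jZ_0/tan(βl)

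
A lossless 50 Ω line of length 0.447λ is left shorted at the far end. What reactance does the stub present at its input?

βl = 2π × 0.447 = 161°
tan(βl) = -0.346
For a shorted stub, Z_in = jZ_0·tan(βl)

X_in ≈ -17.3 Ω (capacitive)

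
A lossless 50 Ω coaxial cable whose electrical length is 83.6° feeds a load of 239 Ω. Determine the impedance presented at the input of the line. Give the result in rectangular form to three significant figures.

Z_in ≈ 10.6 − j5.36 Ω

tan(βl) = tan(83.6°) = 8.92
Z_in = Z_0·(Z_L + jZ_0·tanβl)/(Z_0 + jZ_L·tanβl)
     = 50·(239 + j446)/(50 + j2130)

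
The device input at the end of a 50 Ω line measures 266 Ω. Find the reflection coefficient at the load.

Γ = (Z_L − Z_0)/(Z_L + Z_0) = (266 − 50)/(266 + 50) = 216/316

Γ = 0.684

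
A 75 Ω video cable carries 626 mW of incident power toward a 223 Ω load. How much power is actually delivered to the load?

P_delivered ≈ 472 mW

Γ = (223 − 75)/(223 + 75) = 0.497
|Γ|² = 0.247
P_refl = |Γ|²·P_inc = 154 mW, P_del = (1 − |Γ|²)·P_inc = 472 mW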